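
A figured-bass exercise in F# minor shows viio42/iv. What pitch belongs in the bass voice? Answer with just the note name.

The applied chord viio42/iv is rooted on A#: A#-C#-E-G.
The figure 42 means third inversion — the seventh is in the bass.

G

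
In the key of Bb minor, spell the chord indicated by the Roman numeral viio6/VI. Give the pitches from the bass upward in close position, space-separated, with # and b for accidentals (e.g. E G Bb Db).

Ab Cb F

The slash marks an applied leading-tone chord: viio of VI. In Bb minor, VI is Gb, so the leading tone to it is F, a half step below.
Building a diminished triad on F gives F-Ab-Cb.
The figured bass 6 indicates first inversion, placing the third (Ab) in the bass: Ab-Cb-F.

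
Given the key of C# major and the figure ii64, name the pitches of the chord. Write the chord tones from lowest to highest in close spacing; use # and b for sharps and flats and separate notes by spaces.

A# D# F#

In C# major, the supertonic is D#, and the diatonic chord built there is a minor triad.
Stacking thirds from D# gives D#-F#-A#.
With the 64 figure the chord is in second inversion; from the bass A# upward in close position it reads A#-D#-F#.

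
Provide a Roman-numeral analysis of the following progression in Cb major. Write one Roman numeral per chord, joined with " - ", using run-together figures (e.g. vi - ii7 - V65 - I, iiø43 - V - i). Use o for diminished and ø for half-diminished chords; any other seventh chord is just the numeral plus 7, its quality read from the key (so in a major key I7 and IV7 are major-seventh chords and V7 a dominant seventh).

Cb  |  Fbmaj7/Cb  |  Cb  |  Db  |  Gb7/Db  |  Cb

I - IV43 - I - V/V - V43 - I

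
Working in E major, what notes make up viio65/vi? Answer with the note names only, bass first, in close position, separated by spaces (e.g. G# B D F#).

D# F# A B#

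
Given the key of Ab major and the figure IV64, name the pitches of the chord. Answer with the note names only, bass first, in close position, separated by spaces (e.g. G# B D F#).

Ab Db F

In Ab major, the subdominant is Db, and the diatonic chord built there is a major triad.
Stacking thirds from Db gives Db-F-Ab.
The figured bass 64 indicates second inversion, placing the fifth (Ab) in the bass: Ab-Db-F.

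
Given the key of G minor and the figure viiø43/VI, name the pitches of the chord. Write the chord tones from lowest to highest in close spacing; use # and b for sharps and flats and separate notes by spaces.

The slash marks an applied leading-tone chord: viio of VI. In G minor, VI is Eb, so the leading tone to it is D, a half step below.
Building a half-diminished seventh chord on D gives D-F-Ab-C.
The figured bass 43 indicates second inversion, placing the fifth (Ab) in the bass: Ab-C-D-F.

Ab C D F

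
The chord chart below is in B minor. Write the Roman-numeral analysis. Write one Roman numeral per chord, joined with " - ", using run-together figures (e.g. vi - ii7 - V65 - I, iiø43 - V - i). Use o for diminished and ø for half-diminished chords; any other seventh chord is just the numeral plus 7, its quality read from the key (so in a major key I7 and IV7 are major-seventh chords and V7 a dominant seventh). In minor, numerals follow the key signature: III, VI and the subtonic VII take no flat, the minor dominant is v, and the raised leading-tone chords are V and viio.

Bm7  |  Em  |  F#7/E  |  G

Bm7: minor seventh chord on B = scale degree 1 → i7.
Em has root E, degree 4 in B minor, so iv.
F#7/E has root F#, degree 5 in B minor, so V42.
G: root G is the submediant; major triad there is VI.

i7 - iv - V42 - VI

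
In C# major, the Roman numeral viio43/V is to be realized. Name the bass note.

C#

The applied chord viio43/V is rooted on F##: F##-A#-C#-E.
The figure 43 means second inversion — the fifth is in the bass.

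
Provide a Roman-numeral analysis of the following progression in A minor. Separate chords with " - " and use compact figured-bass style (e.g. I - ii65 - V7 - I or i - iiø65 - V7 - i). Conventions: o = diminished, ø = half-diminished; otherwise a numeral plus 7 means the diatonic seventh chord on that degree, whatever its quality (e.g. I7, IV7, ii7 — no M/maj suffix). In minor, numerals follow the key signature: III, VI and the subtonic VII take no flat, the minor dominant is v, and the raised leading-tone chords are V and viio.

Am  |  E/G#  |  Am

Am has root A, degree 1 in A minor, so i.
E/G#: major triad on E = scale degree 5 → V6.
Am: minor triad on A = scale degree 1 → i.

i - V6 - i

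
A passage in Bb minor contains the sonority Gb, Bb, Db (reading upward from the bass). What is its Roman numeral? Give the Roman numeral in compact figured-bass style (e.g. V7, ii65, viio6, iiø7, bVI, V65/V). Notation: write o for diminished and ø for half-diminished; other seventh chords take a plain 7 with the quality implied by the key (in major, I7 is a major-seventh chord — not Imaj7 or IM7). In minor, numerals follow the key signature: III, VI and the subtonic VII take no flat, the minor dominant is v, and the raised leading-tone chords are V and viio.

VI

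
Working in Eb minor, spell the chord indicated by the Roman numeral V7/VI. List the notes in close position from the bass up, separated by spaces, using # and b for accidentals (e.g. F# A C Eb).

Gb Bb Db Fb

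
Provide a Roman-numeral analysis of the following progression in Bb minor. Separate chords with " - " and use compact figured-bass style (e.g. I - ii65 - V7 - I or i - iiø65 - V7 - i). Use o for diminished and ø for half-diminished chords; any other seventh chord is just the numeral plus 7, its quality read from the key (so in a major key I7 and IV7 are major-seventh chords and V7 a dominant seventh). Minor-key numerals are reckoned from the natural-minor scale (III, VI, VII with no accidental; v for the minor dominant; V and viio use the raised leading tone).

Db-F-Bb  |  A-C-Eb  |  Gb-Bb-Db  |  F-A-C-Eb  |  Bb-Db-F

i6 - viio - VI - V7 - i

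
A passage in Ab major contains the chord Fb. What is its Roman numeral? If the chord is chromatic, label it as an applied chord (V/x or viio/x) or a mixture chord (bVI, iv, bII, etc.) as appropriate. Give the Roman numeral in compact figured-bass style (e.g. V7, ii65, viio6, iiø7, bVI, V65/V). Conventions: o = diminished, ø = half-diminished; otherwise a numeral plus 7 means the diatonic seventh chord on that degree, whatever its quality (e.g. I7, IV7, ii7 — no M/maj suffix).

bVI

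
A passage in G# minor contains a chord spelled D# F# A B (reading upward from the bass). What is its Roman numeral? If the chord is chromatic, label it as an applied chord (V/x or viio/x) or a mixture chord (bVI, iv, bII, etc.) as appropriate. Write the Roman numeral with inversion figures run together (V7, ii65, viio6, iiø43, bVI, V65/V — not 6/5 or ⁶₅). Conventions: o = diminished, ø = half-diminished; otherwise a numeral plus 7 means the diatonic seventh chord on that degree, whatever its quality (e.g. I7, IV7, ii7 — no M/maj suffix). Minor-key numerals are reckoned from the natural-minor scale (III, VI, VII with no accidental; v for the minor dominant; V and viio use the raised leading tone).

Stacked in thirds the chord is B-D#-F#-A: a dominant seventh chord on B.
B is not a diatonic chord root with this quality in G# minor, but it lies a perfect fifth above E (VI), so the chord functions as an applied dominant of VI.
With D# in the bass the chord is in first inversion, so the figured bass is 65.

V65/VI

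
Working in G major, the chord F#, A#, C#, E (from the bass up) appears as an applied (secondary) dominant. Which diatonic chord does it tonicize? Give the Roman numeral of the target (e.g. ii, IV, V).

iii

The chord is a dominant seventh chord on F#.
A dominant resolves down a perfect fifth: F# → B. In G major, B is scale degree 3, i.e. iii.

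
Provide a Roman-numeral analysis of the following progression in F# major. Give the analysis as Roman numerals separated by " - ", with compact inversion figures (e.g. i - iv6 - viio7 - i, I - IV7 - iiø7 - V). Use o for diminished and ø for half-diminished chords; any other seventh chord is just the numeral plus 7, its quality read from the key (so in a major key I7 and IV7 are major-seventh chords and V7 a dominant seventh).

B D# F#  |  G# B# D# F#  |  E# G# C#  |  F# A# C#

IV - V7/V - V6 - I

B-D#-F#: major triad on B = scale degree 4 → IV.
G#-B#-D#-F# is the secondary dominant of V (dominant seventh chord on G#): V7/V.
E#-G#-C#: root C# is the dominant; major triad there is V6.
F#-A#-C#: major triad on F# = scale degree 1 → I.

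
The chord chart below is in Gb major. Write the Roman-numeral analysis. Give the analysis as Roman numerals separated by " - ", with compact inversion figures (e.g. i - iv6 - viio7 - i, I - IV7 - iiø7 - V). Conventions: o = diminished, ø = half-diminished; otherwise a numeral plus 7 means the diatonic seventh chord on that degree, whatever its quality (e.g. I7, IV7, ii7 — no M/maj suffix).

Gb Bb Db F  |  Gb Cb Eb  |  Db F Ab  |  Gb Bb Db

Gb-Bb-Db-F has root Gb, degree 1 in Gb major, so I7.
Gb-Cb-Eb has root Cb, degree 4 in Gb major, so IV64.
Db-F-Ab: root Db is the dominant; major triad there is V.
Gb-Bb-Db: root Gb is the tonic; major triad there is I.

I7 - IV64 - V - I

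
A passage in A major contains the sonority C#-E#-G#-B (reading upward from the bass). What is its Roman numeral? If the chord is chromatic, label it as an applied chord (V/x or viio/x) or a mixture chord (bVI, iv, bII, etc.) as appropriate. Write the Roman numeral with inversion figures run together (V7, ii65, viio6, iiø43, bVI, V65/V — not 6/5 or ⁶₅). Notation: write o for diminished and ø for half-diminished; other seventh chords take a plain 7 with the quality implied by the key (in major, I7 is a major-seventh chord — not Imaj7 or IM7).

Stacked in thirds the chord is C#-E#-G#-B: a dominant seventh chord on C#.
C# is not a diatonic chord root with this quality in A major, but it lies a perfect fifth above F# (vi), so the chord functions as an applied dominant of vi.

V7/vi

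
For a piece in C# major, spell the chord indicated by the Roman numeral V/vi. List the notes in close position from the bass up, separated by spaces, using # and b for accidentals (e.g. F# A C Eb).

E# G## B#

The slash means an applied dominant: we want the dominant of vi. In C# major, vi is A# minor, and its dominant is built on E#.
Building a major triad on E# gives E#-G##-B#.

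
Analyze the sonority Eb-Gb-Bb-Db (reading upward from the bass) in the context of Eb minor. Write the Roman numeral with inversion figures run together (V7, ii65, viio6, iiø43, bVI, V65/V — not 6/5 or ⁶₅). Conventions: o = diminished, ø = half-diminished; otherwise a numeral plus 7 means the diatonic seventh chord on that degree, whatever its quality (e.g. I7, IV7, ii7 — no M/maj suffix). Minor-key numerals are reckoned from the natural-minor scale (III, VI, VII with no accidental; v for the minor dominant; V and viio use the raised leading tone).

i7

The pitches Eb-Gb-Bb-Db form a minor seventh chord rooted on Eb.
In Eb minor, Eb is the tonic; the diatonic minor seventh chord there is i7.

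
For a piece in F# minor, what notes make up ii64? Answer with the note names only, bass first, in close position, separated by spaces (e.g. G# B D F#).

ii64 is the minor supertonic, borrowed from the parallel major (the Dorian ii). In F# minor that root is G#.
So the chord is G#-B-D#, a minor triad.
With the 64 figure the chord is in second inversion; from the bass D# upward in close position it reads D#-G#-B.

D# G# B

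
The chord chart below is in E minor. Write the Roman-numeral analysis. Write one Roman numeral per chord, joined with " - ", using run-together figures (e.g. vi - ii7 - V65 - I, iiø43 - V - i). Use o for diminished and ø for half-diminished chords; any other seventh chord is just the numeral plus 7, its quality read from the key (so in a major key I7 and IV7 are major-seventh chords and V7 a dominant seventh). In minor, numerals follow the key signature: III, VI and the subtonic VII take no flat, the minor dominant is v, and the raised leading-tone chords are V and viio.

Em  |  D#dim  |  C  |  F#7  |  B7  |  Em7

i - viio - VI - V7/V - V7 - i7

Em: root E is the tonic; minor triad there is i.
D#dim: diminished triad on D# = scale degree 7 → viio.
C: major triad on C = scale degree 6 → VI.
F#7: a dominant seventh chord on F#, the applied dominant of V → V7/V.
B7 has root B, degree 5 in E minor, so V7.
Em7 has root E, degree 1 in E minor, so i7.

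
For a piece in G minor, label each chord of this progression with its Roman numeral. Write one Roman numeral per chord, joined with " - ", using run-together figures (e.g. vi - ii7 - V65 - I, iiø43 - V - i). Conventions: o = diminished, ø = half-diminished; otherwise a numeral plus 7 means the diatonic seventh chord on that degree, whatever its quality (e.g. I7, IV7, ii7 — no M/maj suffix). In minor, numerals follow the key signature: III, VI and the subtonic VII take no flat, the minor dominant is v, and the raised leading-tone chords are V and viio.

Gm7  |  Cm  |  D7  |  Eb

i7 - iv - V7 - VI

Gm7: root G is the tonic; minor seventh chord there is i7.
Cm: root C is the subdominant; minor triad there is iv.
D7: root D is the dominant; dominant seventh chord there is V7.
Eb: major triad on Eb = scale degree 6 → VI.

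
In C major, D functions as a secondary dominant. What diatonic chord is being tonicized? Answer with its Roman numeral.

V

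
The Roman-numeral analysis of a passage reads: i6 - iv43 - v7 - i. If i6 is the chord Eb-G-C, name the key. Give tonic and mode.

C minor

The anchor chord is a minor triad on C, labeled i6.
If C is scale degree 1 and the mode makes that degree carry a minor triad, the tonic is C and the mode is minor.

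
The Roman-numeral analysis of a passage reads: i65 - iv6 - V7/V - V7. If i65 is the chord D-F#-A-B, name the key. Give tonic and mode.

B minor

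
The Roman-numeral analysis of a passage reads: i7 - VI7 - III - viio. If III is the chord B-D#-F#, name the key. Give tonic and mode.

III is given as B-D#-F# — a major triad with root B.
If B is scale degree 3 and the mode makes that degree carry a major triad, the tonic is G# and the mode is minor.

G# minor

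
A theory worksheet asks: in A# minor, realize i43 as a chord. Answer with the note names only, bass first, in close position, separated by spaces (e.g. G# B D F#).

The numeral's case and figure indicate a minor seventh chord. In A# minor its root, the tonic, is A#.
Stacking thirds from A# gives A#-C#-E#-G#.
With the 43 figure the chord is in second inversion; from the bass E# upward in close position it reads E#-G#-A#-C#.

E# G# A# C#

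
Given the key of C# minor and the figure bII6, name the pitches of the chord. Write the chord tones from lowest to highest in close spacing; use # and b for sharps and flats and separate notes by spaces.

F# A D

bII6 is the Neapolitan sixth — a major triad on the lowered second degree, here in its customary first inversion. In C# minor that root is D.
So the chord is D-F#-A, a major triad.
The figured bass 6 indicates first inversion, placing the third (F#) in the bass: F#-A-D.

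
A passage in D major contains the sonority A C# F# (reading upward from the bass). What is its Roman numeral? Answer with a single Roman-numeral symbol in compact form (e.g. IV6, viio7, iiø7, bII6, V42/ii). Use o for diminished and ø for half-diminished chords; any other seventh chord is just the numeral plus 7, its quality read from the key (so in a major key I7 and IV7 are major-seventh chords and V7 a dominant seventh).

The pitches F#-A-C# form a minor triad rooted on F#.
In D major, F# is the mediant; the diatonic minor triad there is iii.
With A in the bass the chord is in first inversion, so the figured bass is 6.

iii6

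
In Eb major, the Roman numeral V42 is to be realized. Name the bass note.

V in Eb major has root Bb; the chord is Bb-D-F-Ab.
The figure 42 means third inversion — the seventh is in the bass.

Ab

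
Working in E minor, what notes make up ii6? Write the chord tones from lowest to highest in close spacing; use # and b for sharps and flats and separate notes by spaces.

Scale degree 2 in E minor is F#; here the chord built on it is altered to a minor triad. ii6 is the minor supertonic, borrowed from the parallel major (the Dorian ii).
So the chord is F#-A-C#.
With the 6 figure the chord is in first inversion; from the bass A upward in close position it reads A-C#-F#.

A C# F#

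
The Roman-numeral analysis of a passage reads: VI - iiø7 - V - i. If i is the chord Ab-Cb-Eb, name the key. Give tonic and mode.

Ab minor

i is given as Ab-Cb-Eb — a minor triad with root Ab.
If Ab is scale degree 1 and the mode makes that degree carry a minor triad, the tonic is Ab and the mode is minor.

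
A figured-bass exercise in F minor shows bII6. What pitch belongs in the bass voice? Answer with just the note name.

Bb

bII in F minor has root Gb; the chord is Gb-Bb-Db.
The figure 6 means first inversion — the third is in the bass.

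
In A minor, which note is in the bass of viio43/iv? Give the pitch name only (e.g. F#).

G

The applied chord viio43/iv is rooted on C#: C#-E-G-Bb.
The figure 43 means second inversion — the fifth is in the bass.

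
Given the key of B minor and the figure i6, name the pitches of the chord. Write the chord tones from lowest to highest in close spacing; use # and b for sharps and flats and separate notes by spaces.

The numeral's case and figure indicate a minor triad. In B minor its root, scale degree 1, is B.
That chord is spelled B-D-F#.
With the 6 figure the chord is in first inversion; from the bass D upward in close position it reads D-F#-B.

D F# B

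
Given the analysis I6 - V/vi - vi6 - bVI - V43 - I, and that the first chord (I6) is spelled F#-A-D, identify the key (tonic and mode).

The chord D/F# is a major triad rooted on D; its label is I6.
If D is scale degree 1 and the mode makes that degree carry a major triad, the tonic is D and the mode is major.

D major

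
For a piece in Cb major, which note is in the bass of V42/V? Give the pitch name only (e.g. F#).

The applied chord V42/V is rooted on Db: Db-F-Ab-Cb.
The figure 42 means third inversion — the seventh is in the bass.

Cb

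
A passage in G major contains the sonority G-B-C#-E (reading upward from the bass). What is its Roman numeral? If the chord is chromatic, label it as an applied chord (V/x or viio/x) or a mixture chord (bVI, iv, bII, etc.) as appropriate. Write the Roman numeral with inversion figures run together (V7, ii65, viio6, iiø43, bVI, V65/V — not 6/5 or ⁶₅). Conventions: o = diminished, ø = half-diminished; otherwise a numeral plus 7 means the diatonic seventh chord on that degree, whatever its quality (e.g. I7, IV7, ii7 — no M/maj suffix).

viiø43/V

Stacked in thirds the chord is C#-E-G-B: a half-diminished seventh chord on C#.
C# sits a half step below D (V in G major); a diminished chord there is the applied leading-tone chord of V.
With G in the bass the chord is in second inversion, so the figured bass is 43.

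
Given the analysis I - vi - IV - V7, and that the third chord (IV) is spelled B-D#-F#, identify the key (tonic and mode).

F# major

The anchor chord is a major triad on B, labeled IV.
Counting down 3 scale steps from B places the tonic on F#; a major triad on degree 4 is diatonic only in major.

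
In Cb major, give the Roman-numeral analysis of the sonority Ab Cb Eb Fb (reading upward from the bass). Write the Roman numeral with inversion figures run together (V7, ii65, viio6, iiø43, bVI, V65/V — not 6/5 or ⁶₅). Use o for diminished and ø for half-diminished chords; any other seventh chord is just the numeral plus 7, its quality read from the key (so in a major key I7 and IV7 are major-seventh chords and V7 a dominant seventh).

Stacked in thirds the chord is Fb-Ab-Cb-Eb: a major seventh chord on Fb.
In Cb major, Fb is the subdominant; the diatonic major seventh chord there is IV7.
With Ab in the bass the chord is in first inversion, so the figured bass is 65.

IV65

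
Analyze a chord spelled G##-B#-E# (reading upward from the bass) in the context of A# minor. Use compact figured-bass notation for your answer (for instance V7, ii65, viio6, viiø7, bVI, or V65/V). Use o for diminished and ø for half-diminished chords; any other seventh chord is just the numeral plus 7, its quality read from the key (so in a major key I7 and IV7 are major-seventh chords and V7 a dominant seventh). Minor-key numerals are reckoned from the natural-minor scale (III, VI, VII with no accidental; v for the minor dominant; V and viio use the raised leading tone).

The pitches E#-G##-B# form a major triad rooted on E#.
In A# minor, E# is the dominant; the diatonic major triad there is V.
With G## in the bass the chord is in first inversion, so the figured bass is 6.

V6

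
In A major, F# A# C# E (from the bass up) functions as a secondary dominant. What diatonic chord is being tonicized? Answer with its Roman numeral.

ii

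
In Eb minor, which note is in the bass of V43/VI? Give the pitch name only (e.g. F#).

The applied chord V43/VI is rooted on Gb: Gb-Bb-Db-Fb.
The figure 43 means second inversion — the fifth is in the bass.

Db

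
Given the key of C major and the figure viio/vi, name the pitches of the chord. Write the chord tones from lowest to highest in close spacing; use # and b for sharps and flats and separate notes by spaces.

G# B D

viio/vi is a secondary leading-tone chord. The target vi is A in C major; the applied chord is rooted a semitone below, on G#.
Building a diminished triad on G# gives G#-B-D.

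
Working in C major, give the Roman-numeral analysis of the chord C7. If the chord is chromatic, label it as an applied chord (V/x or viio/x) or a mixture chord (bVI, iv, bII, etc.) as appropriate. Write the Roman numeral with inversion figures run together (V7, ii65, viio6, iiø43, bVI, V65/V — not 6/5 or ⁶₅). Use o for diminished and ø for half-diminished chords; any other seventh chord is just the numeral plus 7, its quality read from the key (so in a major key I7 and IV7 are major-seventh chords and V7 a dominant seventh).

The pitches C-E-G-Bb form a dominant seventh chord rooted on C.
C is not a diatonic chord root with this quality in C major, but it lies a perfect fifth above F (IV), so the chord functions as an applied dominant of IV.

V7/IV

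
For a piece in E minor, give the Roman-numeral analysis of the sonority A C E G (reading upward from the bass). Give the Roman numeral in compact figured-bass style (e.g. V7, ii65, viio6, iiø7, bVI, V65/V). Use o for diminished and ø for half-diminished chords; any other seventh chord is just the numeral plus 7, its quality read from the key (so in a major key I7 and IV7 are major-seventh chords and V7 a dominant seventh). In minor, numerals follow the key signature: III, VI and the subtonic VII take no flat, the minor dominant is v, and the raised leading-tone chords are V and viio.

iv7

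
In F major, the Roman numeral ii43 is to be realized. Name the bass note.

D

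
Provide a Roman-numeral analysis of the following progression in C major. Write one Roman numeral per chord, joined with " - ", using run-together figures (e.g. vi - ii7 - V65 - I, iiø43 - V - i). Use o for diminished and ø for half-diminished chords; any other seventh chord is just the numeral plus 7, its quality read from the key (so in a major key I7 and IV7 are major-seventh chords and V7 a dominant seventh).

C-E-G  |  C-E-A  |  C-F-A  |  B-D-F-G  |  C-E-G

C-E-G: root C is the tonic; major triad there is I.
C-E-A: root A is the submediant; minor triad there is vi6.
C-F-A has root F, degree 4 in C major, so IV64.
B-D-F-G: root G is the dominant; dominant seventh chord there is V65.
C-E-G: major triad on C = scale degree 1 → I.

I - vi6 - IV64 - V65 - I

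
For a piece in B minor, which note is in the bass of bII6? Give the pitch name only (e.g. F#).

E

bII in B minor has root C; the chord is C-E-G.
The figure 6 means first inversion — the third is in the bass.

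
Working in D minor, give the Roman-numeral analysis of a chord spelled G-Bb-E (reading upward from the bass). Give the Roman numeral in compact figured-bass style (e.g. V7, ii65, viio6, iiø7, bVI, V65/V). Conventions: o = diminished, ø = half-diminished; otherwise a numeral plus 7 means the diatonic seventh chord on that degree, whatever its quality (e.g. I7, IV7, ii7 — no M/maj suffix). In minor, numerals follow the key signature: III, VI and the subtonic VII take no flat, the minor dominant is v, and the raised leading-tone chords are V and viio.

Stacked in thirds the chord is E-G-Bb: a diminished triad on E.
In D minor, E is the supertonic; the diatonic diminished triad there is iio.
With G in the bass the chord is in first inversion, so the figured bass is 6.

iio6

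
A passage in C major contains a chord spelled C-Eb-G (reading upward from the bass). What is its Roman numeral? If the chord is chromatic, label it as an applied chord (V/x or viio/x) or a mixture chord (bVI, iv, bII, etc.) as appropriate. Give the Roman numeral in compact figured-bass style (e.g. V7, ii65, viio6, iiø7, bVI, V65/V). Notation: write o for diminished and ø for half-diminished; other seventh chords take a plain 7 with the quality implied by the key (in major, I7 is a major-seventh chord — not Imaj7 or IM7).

The pitches C-Eb-G form a minor triad rooted on C.
C is the first degree of C major. This is the minor tonic, borrowed from the parallel minor.

i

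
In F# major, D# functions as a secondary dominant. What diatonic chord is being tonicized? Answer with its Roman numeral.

The chord is a major triad on D#.
A dominant resolves down a perfect fifth: D# → G#. In F# major, G# is scale degree 2, i.e. ii.

ii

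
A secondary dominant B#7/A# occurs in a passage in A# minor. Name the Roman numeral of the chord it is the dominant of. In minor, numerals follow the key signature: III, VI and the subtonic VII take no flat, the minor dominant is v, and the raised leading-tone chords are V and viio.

V

The chord is a dominant seventh chord on B#.
A dominant resolves down a perfect fifth: B# → E#. In A# minor, E# is scale degree 5, i.e. V.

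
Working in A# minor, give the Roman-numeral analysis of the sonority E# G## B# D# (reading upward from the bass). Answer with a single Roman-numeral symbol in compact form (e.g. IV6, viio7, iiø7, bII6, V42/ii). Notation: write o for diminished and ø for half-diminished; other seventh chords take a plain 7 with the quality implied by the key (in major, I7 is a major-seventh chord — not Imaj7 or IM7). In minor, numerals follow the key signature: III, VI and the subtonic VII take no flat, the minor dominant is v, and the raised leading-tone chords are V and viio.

The pitches E#-G##-B#-D# form a dominant seventh chord rooted on E#.
E# is scale degree 5 in A# minor, and a dominant seventh chord on that degree is written V7.

V7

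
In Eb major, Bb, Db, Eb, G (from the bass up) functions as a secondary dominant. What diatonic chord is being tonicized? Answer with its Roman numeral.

IV

The chord is a dominant seventh chord on Eb.
A dominant resolves down a perfect fifth: Eb → Ab. In Eb major, Ab is scale degree 4, i.e. IV.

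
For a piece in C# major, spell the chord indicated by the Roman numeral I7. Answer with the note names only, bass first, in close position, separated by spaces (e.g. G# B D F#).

In C# major, scale degree 1 is C#, and the diatonic chord built there is a major seventh chord.
That chord is spelled C#-E#-G#-B#.

C# E# G# B#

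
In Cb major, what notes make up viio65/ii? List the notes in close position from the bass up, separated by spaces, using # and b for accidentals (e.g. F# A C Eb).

Eb Gb Bbb C

The slash marks an applied leading-tone chord: viio of ii. In Cb major, ii is Db, so the leading tone to it is C, a half step below.
Building a fully diminished seventh chord on C gives C-Eb-Gb-Bbb.
The figured bass 65 indicates first inversion, placing the third (Eb) in the bass: Eb-Gb-Bbb-C.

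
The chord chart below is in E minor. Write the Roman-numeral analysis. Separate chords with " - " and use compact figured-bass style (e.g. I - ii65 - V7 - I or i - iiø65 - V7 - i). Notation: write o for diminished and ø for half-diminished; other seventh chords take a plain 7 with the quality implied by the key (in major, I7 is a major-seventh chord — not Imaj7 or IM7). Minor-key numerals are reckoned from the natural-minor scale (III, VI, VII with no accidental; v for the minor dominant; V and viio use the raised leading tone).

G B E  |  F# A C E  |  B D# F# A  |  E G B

G-B-E: root E is the tonic; minor triad there is i6.
F#-A-C-E: half-diminished seventh chord on F# = scale degree 2 → iiø7.
B-D#-F#-A: root B is the dominant; dominant seventh chord there is V7.
E-G-B: root E is the tonic; minor triad there is i.

i6 - iiø7 - V7 - i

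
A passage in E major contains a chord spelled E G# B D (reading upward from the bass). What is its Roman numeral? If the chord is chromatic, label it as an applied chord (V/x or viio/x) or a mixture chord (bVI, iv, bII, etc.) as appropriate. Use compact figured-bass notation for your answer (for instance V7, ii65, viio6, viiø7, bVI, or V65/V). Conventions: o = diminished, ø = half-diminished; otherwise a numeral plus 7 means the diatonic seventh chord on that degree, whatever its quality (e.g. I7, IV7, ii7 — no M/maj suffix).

V7/IV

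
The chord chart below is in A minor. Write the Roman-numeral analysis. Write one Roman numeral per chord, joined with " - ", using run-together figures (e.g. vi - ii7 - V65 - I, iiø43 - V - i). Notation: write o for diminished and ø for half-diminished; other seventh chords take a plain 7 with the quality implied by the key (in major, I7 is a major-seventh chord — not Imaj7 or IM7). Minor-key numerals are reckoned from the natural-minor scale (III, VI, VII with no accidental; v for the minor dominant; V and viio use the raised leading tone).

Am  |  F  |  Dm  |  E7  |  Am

Am: minor triad on A = scale degree 1 → i.
F: major triad on F = scale degree 6 → VI.
Dm: root D is the subdominant; minor triad there is iv.
E7: dominant seventh chord on E = scale degree 5 → V7.
Am: root A is the tonic; minor triad there is i.

i - VI - iv - V7 - i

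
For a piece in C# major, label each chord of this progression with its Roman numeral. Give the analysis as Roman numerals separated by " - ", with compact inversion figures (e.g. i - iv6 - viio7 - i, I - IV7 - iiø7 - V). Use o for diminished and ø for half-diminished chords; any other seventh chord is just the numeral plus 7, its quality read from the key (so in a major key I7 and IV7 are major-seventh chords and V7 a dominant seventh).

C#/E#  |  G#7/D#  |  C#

C#/E# has root C#, degree 1 in C# major, so I6.
G#7/D#: dominant seventh chord on G# = scale degree 5 → V43.
C# has root C#, degree 1 in C# major, so I.

I6 - V43 - I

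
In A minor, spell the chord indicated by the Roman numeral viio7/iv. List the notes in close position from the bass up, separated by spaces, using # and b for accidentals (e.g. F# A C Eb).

C# E G Bb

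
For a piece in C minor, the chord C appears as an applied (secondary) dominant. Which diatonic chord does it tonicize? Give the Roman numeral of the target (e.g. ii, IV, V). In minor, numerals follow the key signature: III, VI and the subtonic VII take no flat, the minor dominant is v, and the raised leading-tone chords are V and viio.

iv

The chord is a major triad on C.
A dominant resolves down a perfect fifth: C → F. In C minor, F is scale degree 4, i.e. iv.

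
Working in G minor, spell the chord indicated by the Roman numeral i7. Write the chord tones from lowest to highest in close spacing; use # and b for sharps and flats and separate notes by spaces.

In G minor, scale degree 1 is G, and the diatonic chord built there is a minor seventh chord.
That chord is spelled G-Bb-D-F.

G Bb D F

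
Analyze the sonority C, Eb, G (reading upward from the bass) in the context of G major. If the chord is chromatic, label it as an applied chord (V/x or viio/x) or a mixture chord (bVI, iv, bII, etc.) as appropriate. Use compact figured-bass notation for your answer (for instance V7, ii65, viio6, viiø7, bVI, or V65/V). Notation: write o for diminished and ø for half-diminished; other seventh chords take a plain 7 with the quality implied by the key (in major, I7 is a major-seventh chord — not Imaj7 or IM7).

iv

The pitches C-Eb-G form a minor triad rooted on C.
C is the fourth degree of G major. This is the minor subdominant, borrowed from the parallel minor.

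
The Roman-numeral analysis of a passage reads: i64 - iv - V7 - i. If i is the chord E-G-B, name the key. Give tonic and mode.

The chord Em is a minor triad rooted on E; its label is i.
If E is scale degree 1 and the mode makes that degree carry a minor triad, the tonic is E and the mode is minor.

E minor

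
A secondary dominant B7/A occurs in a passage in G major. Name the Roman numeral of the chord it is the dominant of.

vi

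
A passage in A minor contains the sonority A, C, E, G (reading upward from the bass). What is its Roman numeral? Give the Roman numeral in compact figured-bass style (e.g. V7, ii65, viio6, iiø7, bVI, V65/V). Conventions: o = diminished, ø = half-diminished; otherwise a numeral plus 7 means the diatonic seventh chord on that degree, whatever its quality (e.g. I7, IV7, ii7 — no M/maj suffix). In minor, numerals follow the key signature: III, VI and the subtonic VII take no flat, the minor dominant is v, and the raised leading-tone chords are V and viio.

i7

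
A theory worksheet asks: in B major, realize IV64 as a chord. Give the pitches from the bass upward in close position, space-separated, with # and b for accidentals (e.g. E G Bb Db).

B E G#

The numeral's case and figure indicate a major triad. In B major its root, scale degree 4, is E.
That chord is spelled E-G#-B.
With the 64 figure the chord is in second inversion; from the bass B upward in close position it reads B-E-G#.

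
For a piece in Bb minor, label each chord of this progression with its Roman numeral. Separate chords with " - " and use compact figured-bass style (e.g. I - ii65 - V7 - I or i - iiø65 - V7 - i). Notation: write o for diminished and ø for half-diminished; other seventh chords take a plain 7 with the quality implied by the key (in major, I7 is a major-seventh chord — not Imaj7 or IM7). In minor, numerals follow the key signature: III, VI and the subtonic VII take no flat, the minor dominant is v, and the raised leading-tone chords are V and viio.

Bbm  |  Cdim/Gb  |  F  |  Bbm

i - iio64 - V - i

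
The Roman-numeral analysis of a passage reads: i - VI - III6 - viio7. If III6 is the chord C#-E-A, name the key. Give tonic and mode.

F# minor

III6 is given as C#-E-A — a major triad with root A.
III6 on A implies A is the mediant; that puts the tonic at F#, and the uppercase numeral fits minor mode.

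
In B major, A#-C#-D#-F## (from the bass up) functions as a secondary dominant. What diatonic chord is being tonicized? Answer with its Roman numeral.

The chord is a dominant seventh chord on D#.
A dominant resolves down a perfect fifth: D# → G#. In B major, G# is scale degree 6, i.e. vi.

vi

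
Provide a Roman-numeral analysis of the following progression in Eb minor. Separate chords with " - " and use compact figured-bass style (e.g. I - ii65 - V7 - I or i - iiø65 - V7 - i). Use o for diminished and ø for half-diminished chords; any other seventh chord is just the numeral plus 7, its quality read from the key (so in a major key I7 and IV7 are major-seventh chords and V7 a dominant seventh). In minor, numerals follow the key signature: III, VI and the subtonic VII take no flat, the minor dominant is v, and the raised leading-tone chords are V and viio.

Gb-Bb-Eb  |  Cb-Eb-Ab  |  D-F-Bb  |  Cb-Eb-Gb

i6 - iv6 - V6 - VI

Gb-Bb-Eb has root Eb, degree 1 in Eb minor, so i6.
Cb-Eb-Ab: root Ab is the subdominant; minor triad there is iv6.
D-F-Bb has root Bb, degree 5 in Eb minor, so V6.
Cb-Eb-Gb: major triad on Cb = scale degree 6 → VI.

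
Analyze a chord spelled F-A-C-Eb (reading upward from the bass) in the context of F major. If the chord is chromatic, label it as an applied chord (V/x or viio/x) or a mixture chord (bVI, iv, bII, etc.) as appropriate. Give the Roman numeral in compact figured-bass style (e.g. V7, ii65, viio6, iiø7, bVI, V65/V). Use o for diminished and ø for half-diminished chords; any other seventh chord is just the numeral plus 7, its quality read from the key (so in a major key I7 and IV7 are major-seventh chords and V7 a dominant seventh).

V7/IV

Stacked in thirds the chord is F-A-C-Eb: a dominant seventh chord on F.
F is not a diatonic chord root with this quality in F major, but it lies a perfect fifth above Bb (IV), so the chord functions as an applied dominant of IV.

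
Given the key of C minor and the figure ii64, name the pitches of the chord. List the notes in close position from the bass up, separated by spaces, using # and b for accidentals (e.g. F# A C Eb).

A D F

ii64 is the minor supertonic, borrowed from the parallel major (the Dorian ii). In C minor that root is D.
So the chord is D-F-A, a minor triad.
The figured bass 64 indicates second inversion, placing the fifth (A) in the bass: A-D-F.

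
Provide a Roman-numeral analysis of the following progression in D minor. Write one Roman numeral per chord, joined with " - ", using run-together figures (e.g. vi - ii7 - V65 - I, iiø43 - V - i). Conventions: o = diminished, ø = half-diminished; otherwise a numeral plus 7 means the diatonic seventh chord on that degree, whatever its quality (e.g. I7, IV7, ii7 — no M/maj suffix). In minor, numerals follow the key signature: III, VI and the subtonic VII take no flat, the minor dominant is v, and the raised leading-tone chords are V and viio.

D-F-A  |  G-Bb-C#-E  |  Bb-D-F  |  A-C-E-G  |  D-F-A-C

D-F-A has root D, degree 1 in D minor, so i.
G-Bb-C#-E: fully diminished seventh chord on C# = scale degree 7 → viio43.
Bb-D-F: major triad on Bb = scale degree 6 → VI.
A-C-E-G has root A, degree 5 in D minor, so v7.
D-F-A-C: minor seventh chord on D = scale degree 1 → i7.

i - viio43 - VI - v7 - i7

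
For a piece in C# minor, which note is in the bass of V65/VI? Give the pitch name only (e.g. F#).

G#

The applied chord V65/VI is rooted on E: E-G#-B-D.
The figure 65 means first inversion — the third is in the bass.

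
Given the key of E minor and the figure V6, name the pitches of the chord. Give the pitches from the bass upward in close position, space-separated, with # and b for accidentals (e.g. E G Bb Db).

D# F# B

In E minor, the fifth degree is B. The dominant is major (leading tone raised), so V is a major triad.
Stacking thirds from B gives B-D#-F#.
With the 6 figure the chord is in first inversion; from the bass D# upward in close position it reads D#-F#-B.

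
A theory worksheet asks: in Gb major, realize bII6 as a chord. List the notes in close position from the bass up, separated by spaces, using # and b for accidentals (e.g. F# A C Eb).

Cb Ebb Abb

Scale degree 2 in Gb major is Ab; lowering it a half step gives Abb. bII6 is the Neapolitan sixth — a major triad on the lowered second degree, here in its customary first inversion.
So the chord is Abb-Cb-Ebb, a major triad.
With the 6 figure the chord is in first inversion; from the bass Cb upward in close position it reads Cb-Ebb-Abb.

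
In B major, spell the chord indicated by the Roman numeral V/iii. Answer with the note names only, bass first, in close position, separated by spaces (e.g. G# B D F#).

A# C## E#

V/iii is a secondary dominant — the dominant triad of iii. iii in B major is D#, so the applied chord's root is A#, a perfect fifth above.
Building a major triad on A# gives A#-C##-E#.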